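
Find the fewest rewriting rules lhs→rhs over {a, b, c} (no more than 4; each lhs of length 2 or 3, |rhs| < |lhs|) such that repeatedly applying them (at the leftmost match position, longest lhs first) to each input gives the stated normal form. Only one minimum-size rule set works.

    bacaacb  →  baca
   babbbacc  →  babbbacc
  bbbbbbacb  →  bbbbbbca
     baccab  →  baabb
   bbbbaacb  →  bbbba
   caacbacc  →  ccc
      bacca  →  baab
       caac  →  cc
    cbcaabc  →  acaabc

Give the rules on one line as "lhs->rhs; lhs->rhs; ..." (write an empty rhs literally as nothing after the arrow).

  | bacaacb => baccb => baca
  | babbbacc
  | bbbbbbacb => bbbbbbca
  | baccab => baabb

aac->c; acb->ca; cb->a; cca->ab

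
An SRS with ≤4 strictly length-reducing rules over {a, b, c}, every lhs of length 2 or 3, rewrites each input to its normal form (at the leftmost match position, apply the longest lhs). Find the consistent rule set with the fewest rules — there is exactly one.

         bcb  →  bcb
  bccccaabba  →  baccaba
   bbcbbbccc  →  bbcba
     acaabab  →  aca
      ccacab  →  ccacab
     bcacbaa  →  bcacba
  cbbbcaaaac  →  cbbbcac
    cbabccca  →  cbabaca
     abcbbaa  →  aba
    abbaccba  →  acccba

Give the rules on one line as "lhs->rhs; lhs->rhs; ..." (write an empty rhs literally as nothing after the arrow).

aa->a; aab->a; bba->c; bcc->ba

  | bcb
  | bccccaabba => baccaabba => baccaba
  | bbcbbbccc => bbcbbbac => bbcbcc => bbcba
  | acaabab => acaab => aca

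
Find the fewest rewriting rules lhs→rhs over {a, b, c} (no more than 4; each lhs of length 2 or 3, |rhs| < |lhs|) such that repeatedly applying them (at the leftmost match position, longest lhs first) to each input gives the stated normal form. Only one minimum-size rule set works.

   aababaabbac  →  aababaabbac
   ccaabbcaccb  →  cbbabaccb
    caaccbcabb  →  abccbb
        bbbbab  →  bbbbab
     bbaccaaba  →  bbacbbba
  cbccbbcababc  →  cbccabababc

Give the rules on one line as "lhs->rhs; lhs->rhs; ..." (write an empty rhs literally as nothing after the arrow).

  | aababaabbac
  | ccaabbcaccb => cbbbbcaccb => cbbabaccb
  | caaccbcabb => bbccbcabb => abcbcabb => abccbb
  | bbbbab

bbc->ab; bca->c; caa->bb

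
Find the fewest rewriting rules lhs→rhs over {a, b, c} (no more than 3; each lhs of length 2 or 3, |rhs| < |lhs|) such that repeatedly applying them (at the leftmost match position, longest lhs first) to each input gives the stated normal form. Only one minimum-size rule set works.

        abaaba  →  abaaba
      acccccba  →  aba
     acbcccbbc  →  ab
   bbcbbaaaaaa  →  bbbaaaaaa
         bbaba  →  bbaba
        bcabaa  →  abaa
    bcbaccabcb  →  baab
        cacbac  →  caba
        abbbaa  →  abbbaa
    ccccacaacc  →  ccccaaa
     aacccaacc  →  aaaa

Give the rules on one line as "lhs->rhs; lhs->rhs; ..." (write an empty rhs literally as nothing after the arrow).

  | abaaba
  | acccccba => accccba => acccba => accba => acba => aba
  | acbcccbbc => abcccbbc => accbbc => acbbc => abbc => ab
  | bbcbbaaaaaa => bbbaaaaaa

ac->a; bc->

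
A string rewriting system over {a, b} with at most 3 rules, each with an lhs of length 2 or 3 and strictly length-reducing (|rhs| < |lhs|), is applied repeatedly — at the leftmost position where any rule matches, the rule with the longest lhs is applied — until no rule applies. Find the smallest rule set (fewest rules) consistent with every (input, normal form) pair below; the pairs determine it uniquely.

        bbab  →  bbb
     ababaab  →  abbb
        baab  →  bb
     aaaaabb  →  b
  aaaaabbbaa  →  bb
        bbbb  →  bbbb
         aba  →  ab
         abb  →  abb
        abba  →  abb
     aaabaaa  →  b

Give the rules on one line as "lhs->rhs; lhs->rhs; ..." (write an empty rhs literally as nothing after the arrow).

  | bbab => bbb
  | ababaab => abbaab => abbab => abbb
  | baab => bab => bb
  | aaaaabb => aabb => b

aaa->; aab->; ba->b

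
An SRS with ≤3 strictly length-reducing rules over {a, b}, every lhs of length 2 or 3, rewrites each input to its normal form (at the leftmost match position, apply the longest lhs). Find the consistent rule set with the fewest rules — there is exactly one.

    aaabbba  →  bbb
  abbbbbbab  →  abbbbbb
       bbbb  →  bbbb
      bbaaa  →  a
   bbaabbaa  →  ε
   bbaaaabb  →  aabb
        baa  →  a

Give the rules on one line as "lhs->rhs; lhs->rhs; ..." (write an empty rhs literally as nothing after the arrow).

  | aaabbba => bbbba => bbb
  | abbbbbbab => abbbbbb
  | bbbb
  | bbaaa => baa => a

aaa->b; ba->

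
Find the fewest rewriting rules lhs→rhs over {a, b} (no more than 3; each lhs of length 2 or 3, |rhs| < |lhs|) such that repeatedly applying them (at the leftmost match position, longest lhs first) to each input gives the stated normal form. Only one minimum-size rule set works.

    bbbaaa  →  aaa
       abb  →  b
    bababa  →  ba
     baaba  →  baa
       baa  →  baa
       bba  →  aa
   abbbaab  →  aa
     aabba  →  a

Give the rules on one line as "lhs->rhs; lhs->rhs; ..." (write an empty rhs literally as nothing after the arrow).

  | bbbaaa => abaaa => aaa
  | abb => b
  | bababa => baba => ba
  | baaba => baa

ab->; bb->a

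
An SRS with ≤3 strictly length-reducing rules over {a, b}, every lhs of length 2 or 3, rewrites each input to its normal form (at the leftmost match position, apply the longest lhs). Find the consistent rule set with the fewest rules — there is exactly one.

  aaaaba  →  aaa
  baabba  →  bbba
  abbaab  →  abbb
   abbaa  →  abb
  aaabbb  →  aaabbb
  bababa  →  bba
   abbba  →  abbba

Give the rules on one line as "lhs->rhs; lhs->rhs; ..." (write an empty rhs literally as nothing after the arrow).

  | aaaaba => aaa
  | baabba => bbba
  | abbaab => abbb
  | abbaa => abb

aba->; baa->b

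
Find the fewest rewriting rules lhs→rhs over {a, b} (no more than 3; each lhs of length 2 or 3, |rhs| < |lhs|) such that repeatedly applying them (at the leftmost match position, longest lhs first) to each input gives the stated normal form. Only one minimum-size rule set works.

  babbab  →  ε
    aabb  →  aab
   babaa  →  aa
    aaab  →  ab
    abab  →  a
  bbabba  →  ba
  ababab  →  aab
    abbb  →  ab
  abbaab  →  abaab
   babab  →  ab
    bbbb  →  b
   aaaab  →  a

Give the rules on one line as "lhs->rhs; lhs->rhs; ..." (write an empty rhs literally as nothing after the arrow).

aaa->ab; bab->; bb->b

  | babbab => bab => ε
  | aabb => aab
  | babaa => aa
  | aaab => abb => ab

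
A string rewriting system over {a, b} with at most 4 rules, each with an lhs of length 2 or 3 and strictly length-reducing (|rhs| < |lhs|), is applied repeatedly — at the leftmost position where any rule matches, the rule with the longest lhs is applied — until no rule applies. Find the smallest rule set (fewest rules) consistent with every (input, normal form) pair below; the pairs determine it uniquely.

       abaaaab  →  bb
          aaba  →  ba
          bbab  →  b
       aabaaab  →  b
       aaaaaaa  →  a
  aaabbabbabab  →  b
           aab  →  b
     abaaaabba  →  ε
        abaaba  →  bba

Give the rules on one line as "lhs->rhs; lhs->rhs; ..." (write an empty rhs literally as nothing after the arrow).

aa->; ab->b; bab->ab; bbb->a

  | abaaaab => baaaab => baab => bb
  | aaba => ba
  | bbab => bab => ab => b
  | aabaaab => baaab => bab => ab => b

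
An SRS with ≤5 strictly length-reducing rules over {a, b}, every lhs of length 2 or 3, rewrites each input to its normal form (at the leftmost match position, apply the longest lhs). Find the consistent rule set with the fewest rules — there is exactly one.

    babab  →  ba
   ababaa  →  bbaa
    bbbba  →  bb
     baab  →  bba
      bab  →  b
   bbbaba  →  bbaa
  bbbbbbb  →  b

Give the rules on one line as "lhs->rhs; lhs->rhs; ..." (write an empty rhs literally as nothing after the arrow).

aab->ba; ab->; aba->b; bbb->ba

  | babab => bbb => ba
  | ababaa => bbaa
  | bbbba => baba => bb
  | baab => bba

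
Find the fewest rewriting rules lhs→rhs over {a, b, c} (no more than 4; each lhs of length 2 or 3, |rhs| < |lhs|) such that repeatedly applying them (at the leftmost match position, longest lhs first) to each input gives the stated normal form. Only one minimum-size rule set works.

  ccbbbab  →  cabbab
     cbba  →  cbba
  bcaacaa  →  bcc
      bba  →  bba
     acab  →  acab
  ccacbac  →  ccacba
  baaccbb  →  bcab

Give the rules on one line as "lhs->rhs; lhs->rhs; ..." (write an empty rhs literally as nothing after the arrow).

  | ccbbbab => cabbab
  | cbba
  | bcaacaa => bccaa => bcc
  | bba

aa->; bac->ba; ccb->ca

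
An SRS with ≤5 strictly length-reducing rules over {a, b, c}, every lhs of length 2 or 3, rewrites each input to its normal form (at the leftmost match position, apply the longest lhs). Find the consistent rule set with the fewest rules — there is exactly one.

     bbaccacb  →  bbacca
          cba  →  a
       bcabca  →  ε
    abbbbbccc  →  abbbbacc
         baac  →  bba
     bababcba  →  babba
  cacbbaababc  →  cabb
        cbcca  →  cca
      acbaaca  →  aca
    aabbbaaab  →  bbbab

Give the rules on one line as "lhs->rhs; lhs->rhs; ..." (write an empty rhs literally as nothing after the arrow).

aa->; aac->ba; bc->a; cb->

  | bbaccacb => bbacca
  | cba => a
  | bcabca => aabca => bca => aa => ε
  | abbbbbccc => abbbbacc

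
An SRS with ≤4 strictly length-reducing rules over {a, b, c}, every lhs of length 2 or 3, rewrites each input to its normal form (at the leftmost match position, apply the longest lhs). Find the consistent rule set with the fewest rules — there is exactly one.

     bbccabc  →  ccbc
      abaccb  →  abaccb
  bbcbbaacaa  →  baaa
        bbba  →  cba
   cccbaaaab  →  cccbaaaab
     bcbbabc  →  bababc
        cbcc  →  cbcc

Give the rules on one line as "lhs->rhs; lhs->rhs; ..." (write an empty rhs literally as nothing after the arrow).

  | bbccabc => cccabc => ccbc
  | abaccb
  | bbcbbaacaa => ccbbaacaa => cabaacaa => baacaa => baaa
  | bbba => cba

bb->c; ca->; cbb->ab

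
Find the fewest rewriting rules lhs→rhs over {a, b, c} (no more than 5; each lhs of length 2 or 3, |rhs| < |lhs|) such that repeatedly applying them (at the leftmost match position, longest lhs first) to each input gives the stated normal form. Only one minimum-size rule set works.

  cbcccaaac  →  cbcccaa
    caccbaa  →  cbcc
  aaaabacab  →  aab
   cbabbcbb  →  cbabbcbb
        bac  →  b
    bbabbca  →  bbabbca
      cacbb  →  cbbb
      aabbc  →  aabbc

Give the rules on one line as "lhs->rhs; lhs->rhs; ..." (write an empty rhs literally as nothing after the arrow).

  | cbcccaaac => cbcccaa
  | caccbaa => cbcbaa => cbcc
  | aaaabacab => aaaccab => aacab => aab
  | cbabbcbb

aba->c; ac->; baa->c; cac->cb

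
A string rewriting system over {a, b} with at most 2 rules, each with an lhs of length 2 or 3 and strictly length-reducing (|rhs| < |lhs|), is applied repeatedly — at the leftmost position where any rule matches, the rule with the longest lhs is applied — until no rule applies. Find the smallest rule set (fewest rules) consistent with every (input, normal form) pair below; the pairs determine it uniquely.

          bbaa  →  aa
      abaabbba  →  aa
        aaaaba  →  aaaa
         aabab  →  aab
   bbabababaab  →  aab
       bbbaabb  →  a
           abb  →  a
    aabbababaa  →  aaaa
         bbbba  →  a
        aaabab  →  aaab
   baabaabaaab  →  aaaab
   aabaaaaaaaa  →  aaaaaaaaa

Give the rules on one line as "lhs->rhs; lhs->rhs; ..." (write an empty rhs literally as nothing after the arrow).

ba->; bb->

  | bbaa => aa
  | abaabbba => aabbba => aaba => aa
  | aaaaba => aaaa
  | aabab => aab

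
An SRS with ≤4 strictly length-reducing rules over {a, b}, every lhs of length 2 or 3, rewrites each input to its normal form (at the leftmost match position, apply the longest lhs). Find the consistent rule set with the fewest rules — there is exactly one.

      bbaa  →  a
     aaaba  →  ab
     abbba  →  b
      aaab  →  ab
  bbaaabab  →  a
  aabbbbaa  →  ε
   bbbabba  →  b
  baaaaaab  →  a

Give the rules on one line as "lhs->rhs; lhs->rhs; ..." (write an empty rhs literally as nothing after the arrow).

aa->; ba->b; bb->a

  | bbaa => aaa => a
  | aaaba => aba => ab
  | abbba => aaba => ba => b
  | aaab => ab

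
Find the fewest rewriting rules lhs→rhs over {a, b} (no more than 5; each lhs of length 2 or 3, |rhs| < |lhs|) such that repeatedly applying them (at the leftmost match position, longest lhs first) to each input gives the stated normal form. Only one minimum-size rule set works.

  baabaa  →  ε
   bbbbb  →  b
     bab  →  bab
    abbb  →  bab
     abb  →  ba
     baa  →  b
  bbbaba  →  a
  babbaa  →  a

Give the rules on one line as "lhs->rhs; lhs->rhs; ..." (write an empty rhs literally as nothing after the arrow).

  | baabaa => bbaa => aa => ε
  | bbbbb => bbb => b
  | bab
  | abbb => bab

aa->; aba->ba; abb->ba; bb->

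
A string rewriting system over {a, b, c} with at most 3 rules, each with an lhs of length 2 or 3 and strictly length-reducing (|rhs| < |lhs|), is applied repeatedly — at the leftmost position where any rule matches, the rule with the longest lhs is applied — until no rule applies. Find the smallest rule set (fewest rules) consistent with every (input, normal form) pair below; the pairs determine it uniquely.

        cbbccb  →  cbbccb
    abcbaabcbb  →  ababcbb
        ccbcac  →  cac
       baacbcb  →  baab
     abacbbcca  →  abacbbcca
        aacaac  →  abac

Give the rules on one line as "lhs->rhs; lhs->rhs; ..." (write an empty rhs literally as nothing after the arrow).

  | cbbccb
  | abcbaabcbb => ababcbb
  | ccbcac => cac
  | baacbcb => baab

aca->b; cba->; cbc->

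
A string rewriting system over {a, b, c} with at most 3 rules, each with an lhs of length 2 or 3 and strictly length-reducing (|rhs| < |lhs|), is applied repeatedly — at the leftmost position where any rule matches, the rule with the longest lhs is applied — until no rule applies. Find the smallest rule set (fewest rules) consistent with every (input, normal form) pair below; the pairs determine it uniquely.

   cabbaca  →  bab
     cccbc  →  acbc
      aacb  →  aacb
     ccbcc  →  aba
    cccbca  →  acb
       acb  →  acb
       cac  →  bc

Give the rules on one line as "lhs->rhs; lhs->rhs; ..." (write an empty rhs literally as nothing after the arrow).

bb->b; ca->b; cc->a

  | cabbaca => bbbaca => bbaca => baca => bab
  | cccbc => acbc
  | aacb
  | ccbcc => abcc => aba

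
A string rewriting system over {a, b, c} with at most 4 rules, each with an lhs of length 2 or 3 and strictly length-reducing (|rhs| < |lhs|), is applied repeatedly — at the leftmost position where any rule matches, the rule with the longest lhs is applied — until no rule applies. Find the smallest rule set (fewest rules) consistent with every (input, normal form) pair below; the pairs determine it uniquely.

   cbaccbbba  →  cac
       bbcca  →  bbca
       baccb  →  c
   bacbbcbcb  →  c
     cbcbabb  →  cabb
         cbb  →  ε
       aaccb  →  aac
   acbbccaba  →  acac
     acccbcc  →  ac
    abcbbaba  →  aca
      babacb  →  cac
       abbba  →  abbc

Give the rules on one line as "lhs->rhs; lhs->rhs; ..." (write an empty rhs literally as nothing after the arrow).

ba->c; cb->c; cbb->; cc->c

  | cbaccbbba => caccbbba => cacbbba => caba => cac
  | bbcca => bbca
  | baccb => cccb => ccb => cb => c
  | bacbbcbcb => ccbbcbcb => cbbcbcb => cbcb => ccb => cb => c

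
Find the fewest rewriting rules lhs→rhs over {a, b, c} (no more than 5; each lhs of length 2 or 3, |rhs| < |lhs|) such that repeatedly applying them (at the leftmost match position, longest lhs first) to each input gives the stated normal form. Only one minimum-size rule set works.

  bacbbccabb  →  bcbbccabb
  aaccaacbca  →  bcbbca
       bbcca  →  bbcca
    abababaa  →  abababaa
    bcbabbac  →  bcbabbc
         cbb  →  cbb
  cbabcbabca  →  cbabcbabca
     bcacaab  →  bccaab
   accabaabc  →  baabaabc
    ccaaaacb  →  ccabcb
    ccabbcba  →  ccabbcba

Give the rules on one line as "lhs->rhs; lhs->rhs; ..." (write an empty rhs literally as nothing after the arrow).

aaa->ab; aac->b; ac->c; acc->ba

  | bacbbccabb => bcbbccabb
  | aaccaacbca => bcaacbca => bcbbca
  | bbcca
  | abababaa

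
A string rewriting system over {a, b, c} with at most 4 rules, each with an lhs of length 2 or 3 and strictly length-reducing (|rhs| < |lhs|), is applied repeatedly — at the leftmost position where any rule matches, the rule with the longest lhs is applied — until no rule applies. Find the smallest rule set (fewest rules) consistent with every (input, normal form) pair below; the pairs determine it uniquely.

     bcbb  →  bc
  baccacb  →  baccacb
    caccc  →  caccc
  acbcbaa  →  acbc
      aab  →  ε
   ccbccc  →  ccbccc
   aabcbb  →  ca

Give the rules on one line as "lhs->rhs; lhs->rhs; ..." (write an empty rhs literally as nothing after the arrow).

  | bcbb => bc
  | baccacb
  | caccc
  | acbcbaa => acbcbb => acbc

aa->b; bb->; bbc->ca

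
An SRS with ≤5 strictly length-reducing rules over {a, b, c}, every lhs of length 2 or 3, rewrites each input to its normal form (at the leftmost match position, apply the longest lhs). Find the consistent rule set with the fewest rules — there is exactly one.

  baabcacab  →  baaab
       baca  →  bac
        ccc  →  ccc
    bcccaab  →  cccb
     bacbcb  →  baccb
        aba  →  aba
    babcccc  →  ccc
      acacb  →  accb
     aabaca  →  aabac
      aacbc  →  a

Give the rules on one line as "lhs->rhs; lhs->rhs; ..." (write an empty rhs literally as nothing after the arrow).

  | baabcacab => baacab => baaab
  | baca => bac
  | ccc
  | bcccaab => cccaab => cccab => cccb

aac->aa; abc->; bc->c; ca->c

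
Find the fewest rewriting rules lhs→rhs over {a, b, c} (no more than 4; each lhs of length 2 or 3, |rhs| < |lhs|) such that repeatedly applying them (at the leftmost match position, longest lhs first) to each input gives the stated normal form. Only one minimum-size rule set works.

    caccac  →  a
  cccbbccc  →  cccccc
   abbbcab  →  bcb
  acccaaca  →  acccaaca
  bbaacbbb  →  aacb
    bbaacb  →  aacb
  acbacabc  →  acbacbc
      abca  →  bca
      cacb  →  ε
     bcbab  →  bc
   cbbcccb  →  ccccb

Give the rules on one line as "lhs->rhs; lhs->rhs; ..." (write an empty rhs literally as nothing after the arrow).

ab->b; bb->; cac->ba

  | caccac => bacac => baba => bba => a
  | cccbbccc => cccccc
  | abbbcab => bbbcab => bcab => bcb
  | acccaaca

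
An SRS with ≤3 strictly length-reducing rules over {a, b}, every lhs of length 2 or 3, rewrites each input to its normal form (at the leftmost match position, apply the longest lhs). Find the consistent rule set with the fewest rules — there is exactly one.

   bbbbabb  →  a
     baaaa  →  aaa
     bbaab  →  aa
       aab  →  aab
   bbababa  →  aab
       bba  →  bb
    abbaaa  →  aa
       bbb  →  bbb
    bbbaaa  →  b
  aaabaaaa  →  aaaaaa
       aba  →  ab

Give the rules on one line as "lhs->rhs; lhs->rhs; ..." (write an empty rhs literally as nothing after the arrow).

  | bbbbabb => bbbaab => bbab => baa => a
  | baaaa => aaa
  | bbaab => bab => aa
  | aab

ba->b; baa->a; bab->aa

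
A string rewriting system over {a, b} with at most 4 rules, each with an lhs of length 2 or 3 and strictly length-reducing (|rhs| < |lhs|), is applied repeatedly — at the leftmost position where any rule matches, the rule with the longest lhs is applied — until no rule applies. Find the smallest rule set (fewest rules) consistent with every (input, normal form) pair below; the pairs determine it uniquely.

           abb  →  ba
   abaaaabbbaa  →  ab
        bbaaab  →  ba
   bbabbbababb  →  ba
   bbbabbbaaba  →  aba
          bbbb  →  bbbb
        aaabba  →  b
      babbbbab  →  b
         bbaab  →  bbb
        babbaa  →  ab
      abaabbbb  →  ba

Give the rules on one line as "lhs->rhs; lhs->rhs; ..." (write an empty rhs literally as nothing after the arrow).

aa->; abb->ba; bab->a

  | abb => ba
  | abaaaabbbaa => abaabbbaa => abbbbaa => babbaa => abaa => ab
  | bbaaab => bbab => ba
  | bbabbbababb => babbababb => abababb => aaabb => abb => ba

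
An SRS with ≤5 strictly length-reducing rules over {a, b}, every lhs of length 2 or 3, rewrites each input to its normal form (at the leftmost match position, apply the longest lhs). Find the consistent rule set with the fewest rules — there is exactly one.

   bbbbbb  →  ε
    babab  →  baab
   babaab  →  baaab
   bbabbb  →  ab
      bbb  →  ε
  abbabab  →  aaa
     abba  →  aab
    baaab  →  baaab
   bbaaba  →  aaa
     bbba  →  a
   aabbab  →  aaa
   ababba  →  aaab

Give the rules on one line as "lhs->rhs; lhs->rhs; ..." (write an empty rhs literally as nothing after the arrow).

aba->aa; bb->; bba->ab; bbb->

  | bbbbbb => bbb => ε
  | babab => baab
  | babaab => baaab
  | bbabbb => abbbb => ab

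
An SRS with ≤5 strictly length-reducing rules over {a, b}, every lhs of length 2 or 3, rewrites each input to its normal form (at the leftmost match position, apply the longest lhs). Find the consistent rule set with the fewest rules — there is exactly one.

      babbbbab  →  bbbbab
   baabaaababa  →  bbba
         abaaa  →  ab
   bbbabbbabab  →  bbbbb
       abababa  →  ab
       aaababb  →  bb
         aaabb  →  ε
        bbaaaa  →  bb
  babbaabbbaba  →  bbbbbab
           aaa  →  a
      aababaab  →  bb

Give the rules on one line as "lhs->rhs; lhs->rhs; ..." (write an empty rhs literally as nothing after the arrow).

aa->; aab->bb; aba->ab; abb->aa

  | babbbbab => baabbab => bbbbab
  | baabaaababa => bbbaaababa => bbbababa => bbbabba => bbbaaa => bbba
  | abaaa => abaa => aba => ab
  | bbbabbbabab => bbbaababab => bbbbbabab => bbbbbabb => bbbbbaa => bbbbb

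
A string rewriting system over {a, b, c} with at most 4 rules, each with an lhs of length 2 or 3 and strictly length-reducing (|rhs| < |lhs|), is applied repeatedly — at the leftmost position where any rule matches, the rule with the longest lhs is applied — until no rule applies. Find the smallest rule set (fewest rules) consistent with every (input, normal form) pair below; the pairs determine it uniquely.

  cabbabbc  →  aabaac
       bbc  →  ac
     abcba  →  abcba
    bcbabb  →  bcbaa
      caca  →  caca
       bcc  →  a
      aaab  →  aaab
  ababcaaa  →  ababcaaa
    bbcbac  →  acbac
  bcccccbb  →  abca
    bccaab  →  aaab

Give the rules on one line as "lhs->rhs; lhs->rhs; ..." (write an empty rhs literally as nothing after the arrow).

bb->a; cab->aa; cc->b

  | cabbabbc => aababbc => aabaac
  | bbc => ac
  | abcba
  | bcbabb => bcbaa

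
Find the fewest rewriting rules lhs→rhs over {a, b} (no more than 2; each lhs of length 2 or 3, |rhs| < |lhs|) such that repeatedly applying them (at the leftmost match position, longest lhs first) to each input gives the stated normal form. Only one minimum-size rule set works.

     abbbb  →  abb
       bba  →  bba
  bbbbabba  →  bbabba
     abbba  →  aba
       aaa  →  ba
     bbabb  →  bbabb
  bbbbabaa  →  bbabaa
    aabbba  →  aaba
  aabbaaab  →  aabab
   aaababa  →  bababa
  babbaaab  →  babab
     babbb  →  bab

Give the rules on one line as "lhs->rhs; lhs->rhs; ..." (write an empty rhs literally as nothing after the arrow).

aaa->ba; bbb->b

  | abbbb => abb
  | bba
  | bbbbabba => bbabba
  | abbba => aba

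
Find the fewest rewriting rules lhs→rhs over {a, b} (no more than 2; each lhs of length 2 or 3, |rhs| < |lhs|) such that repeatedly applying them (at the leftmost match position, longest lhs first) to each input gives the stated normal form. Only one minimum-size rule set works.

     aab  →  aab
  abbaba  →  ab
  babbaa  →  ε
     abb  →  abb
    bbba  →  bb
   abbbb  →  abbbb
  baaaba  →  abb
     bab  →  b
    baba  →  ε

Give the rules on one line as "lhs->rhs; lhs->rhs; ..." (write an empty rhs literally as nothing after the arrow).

  | aab
  | abbaba => abba => ab
  | babbaa => bbaa => ba => ε
  | abb

aba->bb; ba->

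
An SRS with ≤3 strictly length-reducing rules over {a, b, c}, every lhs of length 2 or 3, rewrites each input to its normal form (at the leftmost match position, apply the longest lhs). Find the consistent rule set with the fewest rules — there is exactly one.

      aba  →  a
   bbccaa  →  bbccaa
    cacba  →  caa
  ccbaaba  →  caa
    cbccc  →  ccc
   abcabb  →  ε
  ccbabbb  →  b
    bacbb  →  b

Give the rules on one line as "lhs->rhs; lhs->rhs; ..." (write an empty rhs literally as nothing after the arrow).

  | aba => a
  | bbccaa
  | cacba => caa
  | ccbaaba => caaba => caa

ab->; cb->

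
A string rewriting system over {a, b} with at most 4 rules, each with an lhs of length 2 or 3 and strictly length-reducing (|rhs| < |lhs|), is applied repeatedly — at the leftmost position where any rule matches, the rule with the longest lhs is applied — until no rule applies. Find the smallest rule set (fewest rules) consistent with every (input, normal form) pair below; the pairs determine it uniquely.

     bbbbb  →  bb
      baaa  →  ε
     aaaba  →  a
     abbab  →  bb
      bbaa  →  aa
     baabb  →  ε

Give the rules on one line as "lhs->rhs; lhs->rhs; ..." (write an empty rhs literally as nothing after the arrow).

  | bbbbb => bb
  | baaa => aaa => ε
  | aaaba => ba => a
  | abbab => abab => aab => bb

aaa->; aab->bb; ba->a; bbb->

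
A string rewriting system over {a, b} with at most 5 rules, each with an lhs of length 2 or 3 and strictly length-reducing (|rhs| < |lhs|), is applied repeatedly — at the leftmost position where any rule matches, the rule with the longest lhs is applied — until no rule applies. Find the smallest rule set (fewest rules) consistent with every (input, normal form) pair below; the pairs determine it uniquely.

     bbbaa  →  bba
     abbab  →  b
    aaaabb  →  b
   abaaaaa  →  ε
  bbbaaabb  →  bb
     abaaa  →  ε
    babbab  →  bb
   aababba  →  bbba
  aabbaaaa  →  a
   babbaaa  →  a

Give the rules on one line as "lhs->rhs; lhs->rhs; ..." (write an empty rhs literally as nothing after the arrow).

aa->b; ab->; aba->ab; baa->a

  | bbbaa => bba
  | abbab => bab => b
  | aaaabb => baabb => abb => b
  | abaaaaa => abaaaa => abaaa => abaa => aba => ab => ε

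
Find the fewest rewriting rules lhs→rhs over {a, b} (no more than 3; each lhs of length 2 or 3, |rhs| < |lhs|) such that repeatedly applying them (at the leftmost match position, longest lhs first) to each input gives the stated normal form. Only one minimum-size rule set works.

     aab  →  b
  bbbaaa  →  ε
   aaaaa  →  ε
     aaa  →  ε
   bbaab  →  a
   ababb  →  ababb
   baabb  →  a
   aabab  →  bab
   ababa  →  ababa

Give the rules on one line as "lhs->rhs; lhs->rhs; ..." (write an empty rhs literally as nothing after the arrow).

aa->; aaa->aa; bbb->a

  | aab => b
  | bbbaaa => aaaa => aaa => aa => ε
  | aaaaa => aaaa => aaa => aa => ε
  | aaa => aa => ε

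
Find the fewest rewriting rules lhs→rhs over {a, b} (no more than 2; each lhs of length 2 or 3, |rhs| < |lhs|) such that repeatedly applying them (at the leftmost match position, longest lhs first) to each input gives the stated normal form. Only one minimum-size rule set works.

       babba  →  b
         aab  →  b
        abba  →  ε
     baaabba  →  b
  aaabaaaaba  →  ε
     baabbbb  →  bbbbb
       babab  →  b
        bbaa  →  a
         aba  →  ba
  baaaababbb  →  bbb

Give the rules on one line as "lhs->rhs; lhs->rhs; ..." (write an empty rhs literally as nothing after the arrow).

  | babba => bbba => b
  | aab => ab => b
  | abba => bba => ε
  | baaabba => baabba => babba => bbba => b

ab->b; bba->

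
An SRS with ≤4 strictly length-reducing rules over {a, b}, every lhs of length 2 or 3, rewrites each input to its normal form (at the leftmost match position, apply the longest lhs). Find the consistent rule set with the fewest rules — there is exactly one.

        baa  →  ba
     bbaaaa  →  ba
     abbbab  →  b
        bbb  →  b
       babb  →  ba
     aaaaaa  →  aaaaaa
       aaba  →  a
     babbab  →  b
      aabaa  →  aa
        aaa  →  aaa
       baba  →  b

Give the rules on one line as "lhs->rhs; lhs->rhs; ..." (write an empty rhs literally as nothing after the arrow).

ab->a; aba->; baa->ba; bb->b

  | baa => ba
  | bbaaaa => baaaa => baaa => baa => ba
  | abbbab => abbab => abab => b
  | bbb => bb => b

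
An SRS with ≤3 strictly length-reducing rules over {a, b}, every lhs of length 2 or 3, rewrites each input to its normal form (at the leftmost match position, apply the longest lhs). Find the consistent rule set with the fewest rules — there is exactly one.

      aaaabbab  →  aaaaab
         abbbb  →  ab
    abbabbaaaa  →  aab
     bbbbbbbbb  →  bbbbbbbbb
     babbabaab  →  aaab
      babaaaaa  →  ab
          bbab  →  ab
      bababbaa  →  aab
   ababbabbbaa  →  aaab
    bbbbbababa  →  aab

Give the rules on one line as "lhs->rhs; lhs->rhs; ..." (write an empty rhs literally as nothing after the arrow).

abb->ab; ba->b; bab->ab

  | aaaabbab => aaaabab => aaaaab
  | abbbb => abbb => abb => ab
  | abbabbaaaa => ababbaaaa => aabbaaaa => aabaaaa => aabaaa => aabaa => aaba => aab
  | bbbbbbbbb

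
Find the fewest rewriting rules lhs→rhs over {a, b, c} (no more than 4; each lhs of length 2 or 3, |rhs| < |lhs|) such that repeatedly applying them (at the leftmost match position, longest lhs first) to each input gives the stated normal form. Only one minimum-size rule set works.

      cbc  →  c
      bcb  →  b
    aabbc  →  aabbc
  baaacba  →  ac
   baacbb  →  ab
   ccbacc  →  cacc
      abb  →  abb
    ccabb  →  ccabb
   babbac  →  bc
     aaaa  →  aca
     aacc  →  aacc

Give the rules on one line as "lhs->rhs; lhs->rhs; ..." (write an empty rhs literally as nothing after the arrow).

  | cbc => c
  | bcb => b
  | aabbc
  | baaacba => aacba => aaa => ac

aaa->ac; ba->; cb->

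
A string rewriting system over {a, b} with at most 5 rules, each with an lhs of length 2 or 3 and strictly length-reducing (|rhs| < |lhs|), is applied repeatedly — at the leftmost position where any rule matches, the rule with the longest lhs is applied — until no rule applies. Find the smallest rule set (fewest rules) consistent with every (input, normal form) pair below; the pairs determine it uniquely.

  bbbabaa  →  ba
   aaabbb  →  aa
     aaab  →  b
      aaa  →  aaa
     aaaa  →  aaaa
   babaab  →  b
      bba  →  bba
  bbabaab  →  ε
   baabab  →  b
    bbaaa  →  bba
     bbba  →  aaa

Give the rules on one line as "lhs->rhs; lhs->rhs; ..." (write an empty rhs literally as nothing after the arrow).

  | bbbabaa => aaabaa => aabaa => abaa => baa => ba
  | aaabbb => aabbb => abbb => bbb => aa
  | aaab => aab => ab => b
  | aaa

ab->b; baa->ba; bab->; bbb->aa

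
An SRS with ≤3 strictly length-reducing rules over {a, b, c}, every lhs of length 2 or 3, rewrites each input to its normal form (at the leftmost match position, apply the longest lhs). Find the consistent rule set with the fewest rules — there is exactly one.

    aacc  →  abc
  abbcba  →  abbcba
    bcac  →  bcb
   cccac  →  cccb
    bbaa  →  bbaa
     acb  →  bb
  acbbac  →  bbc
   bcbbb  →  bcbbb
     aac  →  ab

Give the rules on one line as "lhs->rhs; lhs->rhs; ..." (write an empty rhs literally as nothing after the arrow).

ac->b; bac->c

  | aacc => abc
  | abbcba
  | bcac => bcb
  | cccac => cccb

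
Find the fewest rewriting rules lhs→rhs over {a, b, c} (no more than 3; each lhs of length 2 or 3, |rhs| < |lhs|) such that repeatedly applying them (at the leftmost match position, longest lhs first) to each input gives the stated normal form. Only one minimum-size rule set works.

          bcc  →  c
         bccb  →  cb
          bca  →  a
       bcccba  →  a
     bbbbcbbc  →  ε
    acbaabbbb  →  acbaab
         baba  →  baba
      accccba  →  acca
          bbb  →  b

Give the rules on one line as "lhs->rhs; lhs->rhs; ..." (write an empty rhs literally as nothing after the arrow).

  | bcc => c
  | bccb => cb
  | bca => a
  | bcccba => ccba => a

bb->b; bc->; ccb->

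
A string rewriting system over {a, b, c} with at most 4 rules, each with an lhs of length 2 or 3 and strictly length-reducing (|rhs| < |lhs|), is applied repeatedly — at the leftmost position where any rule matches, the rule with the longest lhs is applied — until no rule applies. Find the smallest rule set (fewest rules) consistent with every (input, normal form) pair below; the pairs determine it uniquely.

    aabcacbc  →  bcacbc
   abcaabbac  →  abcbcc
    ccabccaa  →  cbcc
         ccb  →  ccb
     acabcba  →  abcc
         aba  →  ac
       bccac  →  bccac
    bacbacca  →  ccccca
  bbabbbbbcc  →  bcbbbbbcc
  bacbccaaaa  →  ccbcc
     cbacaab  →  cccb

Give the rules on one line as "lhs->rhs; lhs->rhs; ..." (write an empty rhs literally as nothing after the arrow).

aa->; ba->c; cab->b

  | aabcacbc => bcacbc
  | abcaabbac => abcbbac => abcbcc
  | ccabccaa => cbccaa => cbcc
  | ccb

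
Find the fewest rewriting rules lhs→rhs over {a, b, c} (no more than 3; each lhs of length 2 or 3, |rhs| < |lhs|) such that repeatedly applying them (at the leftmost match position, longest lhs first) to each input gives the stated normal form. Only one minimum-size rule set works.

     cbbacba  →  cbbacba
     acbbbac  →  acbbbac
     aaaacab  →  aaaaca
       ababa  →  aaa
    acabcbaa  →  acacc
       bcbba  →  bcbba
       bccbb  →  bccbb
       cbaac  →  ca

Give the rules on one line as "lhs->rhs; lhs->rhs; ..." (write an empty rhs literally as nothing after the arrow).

ab->a; baa->c; ccc->ca

  | cbbacba
  | acbbbac
  | aaaacab => aaaaca
  | ababa => aaba => aaa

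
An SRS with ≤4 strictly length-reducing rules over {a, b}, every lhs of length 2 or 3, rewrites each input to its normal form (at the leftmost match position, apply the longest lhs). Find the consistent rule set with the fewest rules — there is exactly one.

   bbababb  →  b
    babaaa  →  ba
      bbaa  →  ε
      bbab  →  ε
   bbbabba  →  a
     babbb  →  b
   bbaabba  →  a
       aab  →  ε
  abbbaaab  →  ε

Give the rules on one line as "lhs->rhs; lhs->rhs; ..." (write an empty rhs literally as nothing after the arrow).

aa->; aab->aa; ab->; bb->

  | bbababb => ababb => abb => b
  | babaaa => baaa => ba
  | bbaa => aa => ε
  | bbab => ab => ε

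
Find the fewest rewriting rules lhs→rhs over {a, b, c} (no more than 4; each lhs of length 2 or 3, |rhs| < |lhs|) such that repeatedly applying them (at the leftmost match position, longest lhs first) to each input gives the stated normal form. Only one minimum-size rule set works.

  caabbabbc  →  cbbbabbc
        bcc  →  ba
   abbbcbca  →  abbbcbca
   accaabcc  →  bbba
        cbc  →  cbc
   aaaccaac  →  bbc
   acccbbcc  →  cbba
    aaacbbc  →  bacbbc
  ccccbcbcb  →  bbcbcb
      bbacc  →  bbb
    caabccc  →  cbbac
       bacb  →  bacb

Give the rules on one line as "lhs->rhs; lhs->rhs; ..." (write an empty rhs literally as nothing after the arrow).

  | caabbabbc => cbbbabbc
  | bcc => ba
  | abbbcbca
  | accaabcc => aaaabcc => baabcc => bbbcc => bbba

aa->b; aac->c; cc->a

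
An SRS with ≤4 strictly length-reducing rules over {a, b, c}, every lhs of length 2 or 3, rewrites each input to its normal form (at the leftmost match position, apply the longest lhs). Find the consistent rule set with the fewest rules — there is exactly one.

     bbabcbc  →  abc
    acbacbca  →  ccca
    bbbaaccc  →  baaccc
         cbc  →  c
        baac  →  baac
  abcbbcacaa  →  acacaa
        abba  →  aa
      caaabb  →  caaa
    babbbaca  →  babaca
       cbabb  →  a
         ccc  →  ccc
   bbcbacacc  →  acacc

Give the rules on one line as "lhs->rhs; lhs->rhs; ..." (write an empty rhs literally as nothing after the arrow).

acb->c; bb->; cb->

  | bbabcbc => abcbc => abc
  | acbacbca => cacbca => ccca
  | bbbaaccc => baaccc
  | cbc => c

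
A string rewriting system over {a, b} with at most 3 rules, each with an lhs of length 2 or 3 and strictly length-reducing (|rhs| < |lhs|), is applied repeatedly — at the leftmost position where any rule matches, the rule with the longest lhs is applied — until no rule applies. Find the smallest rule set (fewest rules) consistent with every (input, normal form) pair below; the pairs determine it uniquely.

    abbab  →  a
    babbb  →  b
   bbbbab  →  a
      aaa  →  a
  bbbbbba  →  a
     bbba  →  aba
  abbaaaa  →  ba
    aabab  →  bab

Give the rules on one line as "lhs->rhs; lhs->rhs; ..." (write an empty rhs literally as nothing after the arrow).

aa->; abb->ba; bb->a

  | abbab => baab => bb => a
  | babbb => bbab => aab => b
  | bbbbab => abbab => baab => bb => a
  | aaa => a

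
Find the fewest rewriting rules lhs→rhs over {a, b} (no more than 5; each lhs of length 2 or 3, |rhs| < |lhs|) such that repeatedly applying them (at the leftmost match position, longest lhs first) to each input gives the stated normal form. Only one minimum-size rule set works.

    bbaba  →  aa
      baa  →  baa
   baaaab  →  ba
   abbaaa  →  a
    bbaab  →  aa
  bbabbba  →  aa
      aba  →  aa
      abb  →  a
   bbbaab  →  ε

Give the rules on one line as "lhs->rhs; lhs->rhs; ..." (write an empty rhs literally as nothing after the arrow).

aaa->; ab->a; bb->; bbb->ba

  | bbaba => aba => aa
  | baa
  | baaaab => bab => ba
  | abbaaa => abaaa => aaaa => a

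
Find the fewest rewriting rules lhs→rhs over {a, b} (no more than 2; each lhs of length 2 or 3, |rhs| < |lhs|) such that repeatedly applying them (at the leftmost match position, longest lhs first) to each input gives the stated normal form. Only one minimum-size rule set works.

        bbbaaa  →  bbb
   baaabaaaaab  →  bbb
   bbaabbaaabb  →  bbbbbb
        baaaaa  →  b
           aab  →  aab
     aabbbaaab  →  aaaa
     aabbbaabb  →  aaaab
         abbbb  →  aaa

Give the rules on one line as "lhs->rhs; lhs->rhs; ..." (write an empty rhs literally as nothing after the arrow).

abb->aa; ba->b

  | bbbaaa => bbbaa => bbba => bbb
  | baaabaaaaab => baabaaaaab => babaaaaab => bbaaaaab => bbaaaab => bbaaab => bbaab => bbab => bbb
  | bbaabbaaabb => bbabbaaabb => bbbbaaabb => bbbbaabb => bbbbabb => bbbbbb
  | baaaaa => baaaa => baaa => baa => ba => b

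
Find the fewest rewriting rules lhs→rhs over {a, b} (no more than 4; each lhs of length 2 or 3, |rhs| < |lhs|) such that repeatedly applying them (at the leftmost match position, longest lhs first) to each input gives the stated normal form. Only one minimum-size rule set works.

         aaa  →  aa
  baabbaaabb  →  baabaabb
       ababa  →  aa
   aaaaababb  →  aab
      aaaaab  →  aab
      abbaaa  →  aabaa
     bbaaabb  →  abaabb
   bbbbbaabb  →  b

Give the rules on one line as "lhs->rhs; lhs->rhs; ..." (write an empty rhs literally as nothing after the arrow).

  | aaa => aa
  | baabbaaabb => baaabaabb => baabaabb
  | ababa => aa
  | aaaaababb => aaaababb => aaababb => aababb => aab

aaa->aa; bab->; bba->ab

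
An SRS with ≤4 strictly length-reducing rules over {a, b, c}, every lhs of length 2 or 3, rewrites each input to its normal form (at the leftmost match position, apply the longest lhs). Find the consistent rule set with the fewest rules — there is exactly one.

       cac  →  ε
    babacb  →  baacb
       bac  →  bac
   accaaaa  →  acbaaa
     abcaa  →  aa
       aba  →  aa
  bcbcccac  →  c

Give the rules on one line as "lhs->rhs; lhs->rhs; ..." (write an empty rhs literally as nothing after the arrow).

ab->a; bc->; ca->b

  | cac => bc => ε
  | babacb => baacb
  | bac
  | accaaaa => acbaaa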